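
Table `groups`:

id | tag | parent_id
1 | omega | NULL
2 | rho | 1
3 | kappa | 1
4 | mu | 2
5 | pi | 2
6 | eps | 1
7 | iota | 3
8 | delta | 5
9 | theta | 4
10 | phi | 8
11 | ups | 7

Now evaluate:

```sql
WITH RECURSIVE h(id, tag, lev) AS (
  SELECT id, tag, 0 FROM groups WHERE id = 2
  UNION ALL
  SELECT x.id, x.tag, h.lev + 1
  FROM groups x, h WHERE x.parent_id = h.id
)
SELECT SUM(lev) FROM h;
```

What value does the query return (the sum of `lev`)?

9

Base: id=2 (rho) at lev 0.
Iteration 1: rows with parent_id in {2} -> mu (id 4, lev 1), pi (id 5, lev 1).
Iteration 2: rows with parent_id in {4,5} -> delta (id 8, lev 2), theta (id 9, lev 2).
Iteration 3: rows with parent_id in {8,9} -> phi (id 10, lev 3).
Iteration 4: no rows with parent_id in {10}; recursion stops.
SUM(lev) = 0 + 1 + 1 + 2 + 2 + 3 = 9.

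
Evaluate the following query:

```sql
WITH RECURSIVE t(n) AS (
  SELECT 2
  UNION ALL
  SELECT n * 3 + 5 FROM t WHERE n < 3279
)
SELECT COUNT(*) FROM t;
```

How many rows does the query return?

8

Base: n=2.
Iteration 1: 2 < 3279 holds -> n = 2 * 3 + 5 = 11.
Iteration 2: 11 < 3279 holds -> n = 11 * 3 + 5 = 38.
Iteration 3: 38 < 3279 holds -> n = 38 * 3 + 5 = 119.
Iteration 4: 119 < 3279 holds -> n = 119 * 3 + 5 = 362.
Iteration 5: 362 < 3279 holds -> n = 362 * 3 + 5 = 1091.
Iteration 6: 1091 < 3279 holds -> n = 1091 * 3 + 5 = 3278.
Iteration 7: 3278 < 3279 holds -> n = 3278 * 3 + 5 = 9839.
Iteration 8: 9839 < 3279 fails; recursion stops.
Total rows emitted: 8.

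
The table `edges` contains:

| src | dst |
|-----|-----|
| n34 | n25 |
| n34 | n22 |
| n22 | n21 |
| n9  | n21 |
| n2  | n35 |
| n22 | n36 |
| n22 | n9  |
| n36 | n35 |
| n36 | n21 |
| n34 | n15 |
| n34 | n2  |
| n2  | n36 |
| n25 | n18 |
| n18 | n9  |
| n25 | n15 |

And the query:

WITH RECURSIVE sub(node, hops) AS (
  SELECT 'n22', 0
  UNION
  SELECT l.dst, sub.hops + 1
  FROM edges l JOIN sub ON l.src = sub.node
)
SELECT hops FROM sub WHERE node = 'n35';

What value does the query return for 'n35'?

Base: (n22, hops=0).
Iteration 1: edges from {n22} -> (n21, hops=1), (n36, hops=1), (n9, hops=1).
Iteration 2: edges from {n21,n36,n9} -> (n21, hops=2), (n35, hops=2). [UNION drops 1 duplicate row(s)]
Iteration 3: no outgoing edges from {n21,n35}; recursion stops.

2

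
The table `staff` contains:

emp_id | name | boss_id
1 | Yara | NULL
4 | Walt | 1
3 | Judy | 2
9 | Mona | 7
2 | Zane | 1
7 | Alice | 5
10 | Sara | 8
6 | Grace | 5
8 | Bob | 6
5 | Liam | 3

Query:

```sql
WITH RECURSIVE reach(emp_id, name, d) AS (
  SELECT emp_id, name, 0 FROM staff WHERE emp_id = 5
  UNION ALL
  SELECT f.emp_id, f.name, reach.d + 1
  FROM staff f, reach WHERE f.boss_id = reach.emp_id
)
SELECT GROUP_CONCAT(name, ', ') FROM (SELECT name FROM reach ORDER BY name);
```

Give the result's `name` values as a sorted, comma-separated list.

Base: emp_id=5 (Liam) at d 0.
Iteration 1: rows with boss_id in {5} -> Grace (id 6, d 1), Alice (id 7, d 1).
Iteration 2: rows with boss_id in {6,7} -> Bob (id 8, d 2), Mona (id 9, d 2).
Iteration 3: rows with boss_id in {8,9} -> Sara (id 10, d 3).
Iteration 4: no rows with boss_id in {10}; recursion stops.

Alice, Bob, Grace, Liam, Mona, Sara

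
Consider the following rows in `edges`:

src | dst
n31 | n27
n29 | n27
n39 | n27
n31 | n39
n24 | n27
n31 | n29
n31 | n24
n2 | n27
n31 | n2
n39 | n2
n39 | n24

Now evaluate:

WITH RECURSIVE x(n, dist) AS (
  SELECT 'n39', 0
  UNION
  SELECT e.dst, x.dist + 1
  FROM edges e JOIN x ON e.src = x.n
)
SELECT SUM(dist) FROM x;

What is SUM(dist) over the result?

Base: (n39, dist=0).
Iteration 1: edges from {n39} -> (n2, dist=1), (n24, dist=1), (n27, dist=1).
Iteration 2: edges from {n2,n24,n27} -> (n27, dist=2). [UNION drops 1 duplicate row(s)]
Iteration 3: no outgoing edges from {n27}; recursion stops.
SUM(dist) = 0 + 1 + 1 + 1 + 2 = 5.

5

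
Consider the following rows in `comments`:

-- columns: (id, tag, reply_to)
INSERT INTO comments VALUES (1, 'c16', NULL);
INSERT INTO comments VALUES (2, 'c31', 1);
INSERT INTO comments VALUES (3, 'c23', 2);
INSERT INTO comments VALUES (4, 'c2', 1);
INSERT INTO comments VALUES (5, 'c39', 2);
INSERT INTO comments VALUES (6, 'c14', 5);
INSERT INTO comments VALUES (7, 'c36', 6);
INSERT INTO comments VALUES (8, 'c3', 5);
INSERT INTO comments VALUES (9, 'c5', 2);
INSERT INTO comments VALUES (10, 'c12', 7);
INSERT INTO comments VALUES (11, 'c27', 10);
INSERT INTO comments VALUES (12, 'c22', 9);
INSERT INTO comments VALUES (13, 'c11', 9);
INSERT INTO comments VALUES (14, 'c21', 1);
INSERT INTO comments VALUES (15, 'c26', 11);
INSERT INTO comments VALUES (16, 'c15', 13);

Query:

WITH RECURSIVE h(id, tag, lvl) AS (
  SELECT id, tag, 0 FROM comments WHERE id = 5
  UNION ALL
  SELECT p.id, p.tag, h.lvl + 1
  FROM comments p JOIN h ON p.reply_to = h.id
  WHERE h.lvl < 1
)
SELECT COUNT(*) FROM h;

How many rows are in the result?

3

Base: id=5 (c39) at lvl 0.
Iteration 1: rows with reply_to in {5} -> c14 (id 6, lvl 1), c3 (id 8, lvl 1).
Iteration 2: lvl < 1 fails for all current rows; recursion stops.
Total rows emitted: 3.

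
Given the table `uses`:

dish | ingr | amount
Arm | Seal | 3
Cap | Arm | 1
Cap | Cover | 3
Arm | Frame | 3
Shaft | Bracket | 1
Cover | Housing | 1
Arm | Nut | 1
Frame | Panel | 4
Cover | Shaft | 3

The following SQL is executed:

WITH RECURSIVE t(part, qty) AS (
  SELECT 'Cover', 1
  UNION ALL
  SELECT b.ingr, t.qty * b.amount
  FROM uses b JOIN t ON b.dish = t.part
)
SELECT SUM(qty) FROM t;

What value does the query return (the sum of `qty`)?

Base: (Cover, qty=1).
Iteration 1: components of {Cover} -> Housing = 1*1 = 1, Shaft = 1*3 = 3.
Iteration 2: components of {Housing,Shaft} -> Bracket = 3*1 = 3.
Iteration 3: no further components; recursion stops.
SUM(qty) = 1 + 3 + 1 + 3 = 8.

8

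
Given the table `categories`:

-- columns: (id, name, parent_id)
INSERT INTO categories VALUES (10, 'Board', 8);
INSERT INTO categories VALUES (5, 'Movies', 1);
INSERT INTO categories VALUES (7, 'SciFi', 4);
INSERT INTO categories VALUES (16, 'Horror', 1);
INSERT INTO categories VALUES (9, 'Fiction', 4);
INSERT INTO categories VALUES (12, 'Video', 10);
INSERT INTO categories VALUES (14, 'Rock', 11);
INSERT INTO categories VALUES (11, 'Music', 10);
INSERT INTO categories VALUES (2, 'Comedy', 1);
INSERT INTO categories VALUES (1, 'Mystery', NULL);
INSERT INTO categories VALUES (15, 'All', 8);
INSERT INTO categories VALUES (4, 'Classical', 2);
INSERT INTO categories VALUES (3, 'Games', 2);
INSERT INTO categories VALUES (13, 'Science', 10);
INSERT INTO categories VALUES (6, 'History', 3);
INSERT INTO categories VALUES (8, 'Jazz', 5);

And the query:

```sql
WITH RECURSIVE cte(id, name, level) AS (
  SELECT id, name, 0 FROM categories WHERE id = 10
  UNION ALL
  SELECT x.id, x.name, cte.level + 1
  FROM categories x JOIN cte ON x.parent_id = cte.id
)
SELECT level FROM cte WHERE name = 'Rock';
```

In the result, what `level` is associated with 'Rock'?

2

Base: id=10 (Board) at level 0.
Iteration 1: rows with parent_id in {10} -> Music (id 11, level 1), Video (id 12, level 1), Science (id 13, level 1).
Iteration 2: rows with parent_id in {11,12,13} -> Rock (id 14, level 2).
Iteration 3: no rows with parent_id in {14}; recursion stops.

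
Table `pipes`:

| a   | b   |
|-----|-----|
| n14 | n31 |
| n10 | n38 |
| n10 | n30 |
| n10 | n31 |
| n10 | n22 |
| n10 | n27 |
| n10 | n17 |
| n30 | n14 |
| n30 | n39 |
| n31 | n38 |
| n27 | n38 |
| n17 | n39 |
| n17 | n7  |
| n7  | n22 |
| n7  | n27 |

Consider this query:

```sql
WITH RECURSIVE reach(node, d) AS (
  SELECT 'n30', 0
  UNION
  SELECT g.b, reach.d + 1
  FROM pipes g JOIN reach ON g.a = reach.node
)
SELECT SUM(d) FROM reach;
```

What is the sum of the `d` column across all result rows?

7

Base: (n30, d=0).
Iteration 1: edges from {n30} -> (n14, d=1), (n39, d=1).
Iteration 2: edges from {n14,n39} -> (n31, d=2).
Iteration 3: edges from {n31} -> (n38, d=3).
Iteration 4: no outgoing edges from {n38}; recursion stops.
SUM(d) = 0 + 1 + 1 + 2 + 3 = 7.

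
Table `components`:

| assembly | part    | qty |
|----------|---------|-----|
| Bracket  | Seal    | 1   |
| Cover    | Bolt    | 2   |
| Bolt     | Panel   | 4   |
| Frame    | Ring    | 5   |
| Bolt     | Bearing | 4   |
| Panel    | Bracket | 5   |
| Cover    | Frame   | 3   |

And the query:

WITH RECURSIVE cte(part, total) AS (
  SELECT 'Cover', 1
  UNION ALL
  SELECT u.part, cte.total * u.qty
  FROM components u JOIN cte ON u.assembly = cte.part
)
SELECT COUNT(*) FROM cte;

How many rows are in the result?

8

Base: (Cover, total=1).
Iteration 1: components of {Cover} -> Bolt = 1*2 = 2, Frame = 1*3 = 3.
Iteration 2: components of {Bolt,Frame} -> Bearing = 2*4 = 8, Panel = 2*4 = 8, Ring = 3*5 = 15.
Iteration 3: components of {Bearing,Panel,Ring} -> Bracket = 8*5 = 40.
Iteration 4: components of {Bracket} -> Seal = 40*1 = 40.
Iteration 5: no further components; recursion stops.
Total rows emitted: 8.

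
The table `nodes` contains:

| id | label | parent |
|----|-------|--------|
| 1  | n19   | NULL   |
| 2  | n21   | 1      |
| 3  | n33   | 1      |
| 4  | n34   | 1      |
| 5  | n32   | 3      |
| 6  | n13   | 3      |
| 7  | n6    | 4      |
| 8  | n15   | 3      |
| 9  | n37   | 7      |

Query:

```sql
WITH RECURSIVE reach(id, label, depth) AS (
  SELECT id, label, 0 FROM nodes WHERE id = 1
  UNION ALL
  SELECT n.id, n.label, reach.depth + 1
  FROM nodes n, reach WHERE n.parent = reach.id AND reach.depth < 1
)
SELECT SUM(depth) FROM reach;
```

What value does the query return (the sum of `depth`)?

Base: id=1 (n19) at depth 0.
Iteration 1: rows with parent in {1} -> n21 (id 2, depth 1), n33 (id 3, depth 1), n34 (id 4, depth 1).
Iteration 2: depth < 1 fails for all current rows; recursion stops.
SUM(depth) = 0 + 1 + 1 + 1 = 3.

3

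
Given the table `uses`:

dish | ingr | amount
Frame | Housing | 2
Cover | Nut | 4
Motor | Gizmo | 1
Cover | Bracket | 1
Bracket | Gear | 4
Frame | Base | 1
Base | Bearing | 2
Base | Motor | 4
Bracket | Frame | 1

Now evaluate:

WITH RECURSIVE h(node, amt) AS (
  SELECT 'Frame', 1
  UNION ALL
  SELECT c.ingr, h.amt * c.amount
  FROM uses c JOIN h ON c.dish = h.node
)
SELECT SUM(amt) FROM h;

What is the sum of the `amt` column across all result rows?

Base: (Frame, amt=1).
Iteration 1: components of {Frame} -> Base = 1*1 = 1, Housing = 1*2 = 2.
Iteration 2: components of {Base,Housing} -> Bearing = 1*2 = 2, Motor = 1*4 = 4.
Iteration 3: components of {Bearing,Motor} -> Gizmo = 4*1 = 4.
Iteration 4: no further components; recursion stops.
SUM(amt) = 1 + 1 + 2 + 4 + 2 + 4 = 14.

14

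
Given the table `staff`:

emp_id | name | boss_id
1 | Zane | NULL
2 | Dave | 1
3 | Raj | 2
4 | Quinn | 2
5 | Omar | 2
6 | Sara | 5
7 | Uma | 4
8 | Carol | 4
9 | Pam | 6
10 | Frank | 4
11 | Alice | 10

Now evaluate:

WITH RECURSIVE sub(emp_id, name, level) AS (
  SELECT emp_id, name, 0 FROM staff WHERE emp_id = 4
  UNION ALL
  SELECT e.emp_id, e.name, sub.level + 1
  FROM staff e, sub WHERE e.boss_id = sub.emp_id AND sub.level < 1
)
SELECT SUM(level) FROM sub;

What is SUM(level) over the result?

Base: emp_id=4 (Quinn) at level 0.
Iteration 1: rows with boss_id in {4} -> Uma (id 7, level 1), Carol (id 8, level 1), Frank (id 10, level 1).
Iteration 2: level < 1 fails for all current rows; recursion stops.
SUM(level) = 0 + 1 + 1 + 1 = 3.

3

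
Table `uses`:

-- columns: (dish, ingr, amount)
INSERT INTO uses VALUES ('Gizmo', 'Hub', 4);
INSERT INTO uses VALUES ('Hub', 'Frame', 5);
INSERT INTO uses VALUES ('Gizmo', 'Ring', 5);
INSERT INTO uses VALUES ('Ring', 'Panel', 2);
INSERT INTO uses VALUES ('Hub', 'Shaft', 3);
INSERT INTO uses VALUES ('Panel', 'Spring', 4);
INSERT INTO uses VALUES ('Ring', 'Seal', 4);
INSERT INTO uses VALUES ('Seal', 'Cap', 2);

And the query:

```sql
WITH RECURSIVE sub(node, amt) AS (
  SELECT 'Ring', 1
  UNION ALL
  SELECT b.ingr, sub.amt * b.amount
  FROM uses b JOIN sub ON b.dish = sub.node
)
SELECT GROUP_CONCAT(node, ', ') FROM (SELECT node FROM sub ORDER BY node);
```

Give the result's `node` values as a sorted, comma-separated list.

Base: (Ring, amt=1).
Iteration 1: components of {Ring} -> Panel = 1*2 = 2, Seal = 1*4 = 4.
Iteration 2: components of {Panel,Seal} -> Cap = 4*2 = 8, Spring = 2*4 = 8.
Iteration 3: no further components; recursion stops.

Cap, Panel, Ring, Seal, Spring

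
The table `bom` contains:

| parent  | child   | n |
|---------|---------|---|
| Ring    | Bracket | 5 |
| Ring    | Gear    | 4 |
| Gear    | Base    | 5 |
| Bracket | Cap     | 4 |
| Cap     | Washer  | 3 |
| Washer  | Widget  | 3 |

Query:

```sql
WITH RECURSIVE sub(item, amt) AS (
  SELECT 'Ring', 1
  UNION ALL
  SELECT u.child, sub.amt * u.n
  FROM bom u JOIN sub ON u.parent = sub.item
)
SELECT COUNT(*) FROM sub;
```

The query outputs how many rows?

7

Base: (Ring, amt=1).
Iteration 1: components of {Ring} -> Bracket = 1*5 = 5, Gear = 1*4 = 4.
Iteration 2: components of {Bracket,Gear} -> Base = 4*5 = 20, Cap = 5*4 = 20.
Iteration 3: components of {Base,Cap} -> Washer = 20*3 = 60.
Iteration 4: components of {Washer} -> Widget = 60*3 = 180.
Iteration 5: no further components; recursion stops.
Total rows emitted: 7.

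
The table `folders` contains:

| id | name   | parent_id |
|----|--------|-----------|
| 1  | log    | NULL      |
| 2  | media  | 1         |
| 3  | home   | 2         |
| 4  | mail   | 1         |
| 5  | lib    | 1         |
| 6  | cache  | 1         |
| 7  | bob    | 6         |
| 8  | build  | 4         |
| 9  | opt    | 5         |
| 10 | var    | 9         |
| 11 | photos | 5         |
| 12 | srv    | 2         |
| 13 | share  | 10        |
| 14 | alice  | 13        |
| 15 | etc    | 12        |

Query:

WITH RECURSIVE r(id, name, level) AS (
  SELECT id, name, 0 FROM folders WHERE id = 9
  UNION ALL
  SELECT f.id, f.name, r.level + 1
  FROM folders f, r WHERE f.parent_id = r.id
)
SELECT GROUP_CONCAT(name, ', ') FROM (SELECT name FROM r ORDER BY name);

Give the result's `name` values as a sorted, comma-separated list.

alice, opt, share, var

Base: id=9 (opt) at level 0.
Iteration 1: rows with parent_id in {9} -> var (id 10, level 1).
Iteration 2: rows with parent_id in {10} -> share (id 13, level 2).
Iteration 3: rows with parent_id in {13} -> alice (id 14, level 3).
Iteration 4: no rows with parent_id in {14}; recursion stops.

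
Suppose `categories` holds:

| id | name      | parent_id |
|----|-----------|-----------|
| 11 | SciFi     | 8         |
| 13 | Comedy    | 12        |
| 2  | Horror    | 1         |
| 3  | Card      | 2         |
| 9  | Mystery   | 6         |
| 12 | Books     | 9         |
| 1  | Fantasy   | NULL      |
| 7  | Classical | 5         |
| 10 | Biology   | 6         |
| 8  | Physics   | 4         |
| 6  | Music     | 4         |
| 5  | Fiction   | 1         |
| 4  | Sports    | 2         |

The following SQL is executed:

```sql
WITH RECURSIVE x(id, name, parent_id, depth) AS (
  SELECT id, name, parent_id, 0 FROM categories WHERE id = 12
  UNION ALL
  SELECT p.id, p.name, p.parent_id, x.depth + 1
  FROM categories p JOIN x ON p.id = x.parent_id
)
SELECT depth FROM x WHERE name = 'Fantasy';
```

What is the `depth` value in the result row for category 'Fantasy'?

5

Base: id=12 (Books), parent_id=9, depth 0.
Iteration 1: join on id=9 -> Mystery (id 9, parent_id=6, depth 1).
Iteration 2: join on id=6 -> Music (id 6, parent_id=4, depth 2).
Iteration 3: join on id=4 -> Sports (id 4, parent_id=2, depth 3).
Iteration 4: join on id=2 -> Horror (id 2, parent_id=1, depth 4).
Iteration 5: join on id=1 -> Fantasy (id 1, parent_id=NULL, depth 5).
Iteration 6: parent_id is NULL; no match; recursion stops.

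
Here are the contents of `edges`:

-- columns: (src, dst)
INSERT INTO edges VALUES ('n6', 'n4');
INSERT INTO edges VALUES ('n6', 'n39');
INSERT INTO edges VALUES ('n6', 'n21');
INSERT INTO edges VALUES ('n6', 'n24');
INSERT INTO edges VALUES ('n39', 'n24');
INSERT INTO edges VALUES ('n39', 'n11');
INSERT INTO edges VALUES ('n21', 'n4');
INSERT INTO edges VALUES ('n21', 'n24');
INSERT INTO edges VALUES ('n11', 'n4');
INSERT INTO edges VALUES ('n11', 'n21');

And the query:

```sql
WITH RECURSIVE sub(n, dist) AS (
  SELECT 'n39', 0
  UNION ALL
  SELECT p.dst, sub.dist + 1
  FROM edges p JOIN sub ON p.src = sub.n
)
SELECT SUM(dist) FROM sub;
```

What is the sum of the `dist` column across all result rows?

Base: (n39, dist=0).
Iteration 1: edges from {n39} -> (n11, dist=1), (n24, dist=1).
Iteration 2: edges from {n11,n24} -> (n21, dist=2), (n4, dist=2).
Iteration 3: edges from {n21,n4} -> (n24, dist=3), (n4, dist=3).
Iteration 4: no outgoing edges from {n24,n4}; recursion stops.
SUM(dist) = 0 + 1 + 1 + 2 + 2 + 3 + 3 = 12.

12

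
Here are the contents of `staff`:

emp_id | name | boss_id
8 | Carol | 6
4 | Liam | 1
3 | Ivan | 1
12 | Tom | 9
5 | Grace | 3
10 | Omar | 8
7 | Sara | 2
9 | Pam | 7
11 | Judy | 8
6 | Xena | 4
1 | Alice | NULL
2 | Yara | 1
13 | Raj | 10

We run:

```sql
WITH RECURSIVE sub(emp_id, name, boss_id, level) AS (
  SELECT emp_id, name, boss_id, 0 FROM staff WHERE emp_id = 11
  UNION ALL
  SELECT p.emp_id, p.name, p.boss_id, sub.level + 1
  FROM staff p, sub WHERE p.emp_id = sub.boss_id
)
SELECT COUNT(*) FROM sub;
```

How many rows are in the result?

5

Base: emp_id=11 (Judy), boss_id=8, level 0.
Iteration 1: join on emp_id=8 -> Carol (id 8, boss_id=6, level 1).
Iteration 2: join on emp_id=6 -> Xena (id 6, boss_id=4, level 2).
Iteration 3: join on emp_id=4 -> Liam (id 4, boss_id=1, level 3).
Iteration 4: join on emp_id=1 -> Alice (id 1, boss_id=NULL, level 4).
Iteration 5: boss_id is NULL; no match; recursion stops.
Total rows emitted: 5.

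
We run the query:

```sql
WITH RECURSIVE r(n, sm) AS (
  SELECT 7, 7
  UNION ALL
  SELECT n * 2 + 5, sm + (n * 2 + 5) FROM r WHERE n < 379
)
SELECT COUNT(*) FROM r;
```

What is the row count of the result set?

Base: n=7, sm=7.
Iteration 1: 7 < 379 holds -> n = 7 * 2 + 5 = 19, sm = 7 + 19 = 26.
Iteration 2: 19 < 379 holds -> n = 19 * 2 + 5 = 43, sm = 26 + 43 = 69.
Iteration 3: 43 < 379 holds -> n = 43 * 2 + 5 = 91, sm = 69 + 91 = 160.
Iteration 4: 91 < 379 holds -> n = 91 * 2 + 5 = 187, sm = 160 + 187 = 347.
Iteration 5: 187 < 379 holds -> n = 187 * 2 + 5 = 379, sm = 347 + 379 = 726.
Iteration 6: 379 < 379 fails; recursion stops.
Total rows emitted: 6.

6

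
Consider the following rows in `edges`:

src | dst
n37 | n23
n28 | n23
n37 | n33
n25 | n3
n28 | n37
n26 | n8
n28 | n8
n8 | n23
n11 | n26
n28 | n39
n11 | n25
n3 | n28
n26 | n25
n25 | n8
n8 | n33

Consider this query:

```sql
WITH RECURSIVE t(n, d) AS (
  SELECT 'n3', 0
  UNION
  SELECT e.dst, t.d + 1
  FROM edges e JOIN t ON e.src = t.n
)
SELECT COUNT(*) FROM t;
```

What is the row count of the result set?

Base: (n3, d=0).
Iteration 1: edges from {n3} -> (n28, d=1).
Iteration 2: edges from {n28} -> (n23, d=2), (n37, d=2), (n39, d=2), (n8, d=2).
Iteration 3: edges from {n23,n37,n39,n8} -> (n23, d=3), (n33, d=3). [UNION drops 2 duplicate row(s)]
Iteration 4: no outgoing edges from {n23,n33}; recursion stops.
Total rows emitted: 8.

8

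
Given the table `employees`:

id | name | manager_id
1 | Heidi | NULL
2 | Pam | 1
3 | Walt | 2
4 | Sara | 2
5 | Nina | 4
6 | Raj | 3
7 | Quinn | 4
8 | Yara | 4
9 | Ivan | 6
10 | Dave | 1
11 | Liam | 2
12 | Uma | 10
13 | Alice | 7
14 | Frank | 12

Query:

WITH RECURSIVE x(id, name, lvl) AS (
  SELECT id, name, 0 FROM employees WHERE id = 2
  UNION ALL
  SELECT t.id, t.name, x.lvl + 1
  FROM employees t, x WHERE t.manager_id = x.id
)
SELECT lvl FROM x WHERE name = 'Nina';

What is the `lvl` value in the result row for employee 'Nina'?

Base: id=2 (Pam) at lvl 0.
Iteration 1: rows with manager_id in {2} -> Walt (id 3, lvl 1), Sara (id 4, lvl 1), Liam (id 11, lvl 1).
Iteration 2: rows with manager_id in {3,4,11} -> Nina (id 5, lvl 2), Raj (id 6, lvl 2), Quinn (id 7, lvl 2), Yara (id 8, lvl 2).
Iteration 3: rows with manager_id in {5,6,7,8} -> Ivan (id 9, lvl 3), Alice (id 13, lvl 3).
Iteration 4: no rows with manager_id in {9,13}; recursion stops.

2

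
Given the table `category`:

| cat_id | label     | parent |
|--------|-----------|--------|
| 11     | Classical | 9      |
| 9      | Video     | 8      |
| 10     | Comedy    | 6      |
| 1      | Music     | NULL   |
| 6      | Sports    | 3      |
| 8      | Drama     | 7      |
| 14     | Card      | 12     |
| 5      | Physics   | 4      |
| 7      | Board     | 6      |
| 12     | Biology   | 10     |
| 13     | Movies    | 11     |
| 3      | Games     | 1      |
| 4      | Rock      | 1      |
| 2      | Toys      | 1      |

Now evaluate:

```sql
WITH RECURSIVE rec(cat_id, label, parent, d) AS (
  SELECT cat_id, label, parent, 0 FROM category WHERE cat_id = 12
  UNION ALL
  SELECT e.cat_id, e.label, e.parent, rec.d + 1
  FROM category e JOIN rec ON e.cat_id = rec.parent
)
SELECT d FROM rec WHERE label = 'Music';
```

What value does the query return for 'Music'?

4

Base: cat_id=12 (Biology), parent=10, d 0.
Iteration 1: join on cat_id=10 -> Comedy (id 10, parent=6, d 1).
Iteration 2: join on cat_id=6 -> Sports (id 6, parent=3, d 2).
Iteration 3: join on cat_id=3 -> Games (id 3, parent=1, d 3).
Iteration 4: join on cat_id=1 -> Music (id 1, parent=NULL, d 4).
Iteration 5: parent is NULL; no match; recursion stops.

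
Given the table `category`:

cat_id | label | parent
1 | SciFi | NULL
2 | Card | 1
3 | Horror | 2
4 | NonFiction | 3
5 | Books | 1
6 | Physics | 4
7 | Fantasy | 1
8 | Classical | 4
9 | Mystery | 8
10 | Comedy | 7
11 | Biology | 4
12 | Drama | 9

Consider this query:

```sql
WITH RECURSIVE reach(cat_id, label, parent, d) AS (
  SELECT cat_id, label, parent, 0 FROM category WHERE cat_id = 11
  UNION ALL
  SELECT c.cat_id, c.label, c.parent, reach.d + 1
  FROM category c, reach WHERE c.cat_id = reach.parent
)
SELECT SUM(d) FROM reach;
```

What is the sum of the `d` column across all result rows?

10

Base: cat_id=11 (Biology), parent=4, d 0.
Iteration 1: join on cat_id=4 -> NonFiction (id 4, parent=3, d 1).
Iteration 2: join on cat_id=3 -> Horror (id 3, parent=2, d 2).
Iteration 3: join on cat_id=2 -> Card (id 2, parent=1, d 3).
Iteration 4: join on cat_id=1 -> SciFi (id 1, parent=NULL, d 4).
Iteration 5: parent is NULL; no match; recursion stops.
SUM(d) = 0 + 1 + 2 + 3 + 4 = 10.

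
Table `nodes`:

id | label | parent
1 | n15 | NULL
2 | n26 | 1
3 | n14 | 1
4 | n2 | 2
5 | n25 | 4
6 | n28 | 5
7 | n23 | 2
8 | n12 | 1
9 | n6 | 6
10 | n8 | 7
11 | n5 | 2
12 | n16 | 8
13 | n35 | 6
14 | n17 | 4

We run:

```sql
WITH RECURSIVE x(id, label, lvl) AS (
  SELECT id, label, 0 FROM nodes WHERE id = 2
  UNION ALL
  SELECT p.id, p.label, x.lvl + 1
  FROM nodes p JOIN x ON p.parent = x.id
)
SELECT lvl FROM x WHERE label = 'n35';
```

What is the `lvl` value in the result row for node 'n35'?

4

Base: id=2 (n26) at lvl 0.
Iteration 1: rows with parent in {2} -> n2 (id 4, lvl 1), n23 (id 7, lvl 1), n5 (id 11, lvl 1).
Iteration 2: rows with parent in {4,7,11} -> n25 (id 5, lvl 2), n8 (id 10, lvl 2), n17 (id 14, lvl 2).
Iteration 3: rows with parent in {5,10,14} -> n28 (id 6, lvl 3).
Iteration 4: rows with parent in {6} -> n6 (id 9, lvl 4), n35 (id 13, lvl 4).
Iteration 5: no rows with parent in {9,13}; recursion stops.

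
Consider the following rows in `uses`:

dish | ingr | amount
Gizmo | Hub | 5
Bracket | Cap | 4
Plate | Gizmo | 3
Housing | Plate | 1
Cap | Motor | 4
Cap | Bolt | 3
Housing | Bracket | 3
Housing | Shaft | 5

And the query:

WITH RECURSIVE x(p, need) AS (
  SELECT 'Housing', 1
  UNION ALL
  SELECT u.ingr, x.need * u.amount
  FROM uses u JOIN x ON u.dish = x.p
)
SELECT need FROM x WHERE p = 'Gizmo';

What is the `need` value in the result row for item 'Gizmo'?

Base: (Housing, need=1).
Iteration 1: components of {Housing} -> Bracket = 1*3 = 3, Plate = 1*1 = 1, Shaft = 1*5 = 5.
Iteration 2: components of {Bracket,Plate,Shaft} -> Cap = 3*4 = 12, Gizmo = 1*3 = 3.
Iteration 3: components of {Cap,Gizmo} -> Bolt = 12*3 = 36, Hub = 3*5 = 15, Motor = 12*4 = 48.
Iteration 4: no further components; recursion stops.

3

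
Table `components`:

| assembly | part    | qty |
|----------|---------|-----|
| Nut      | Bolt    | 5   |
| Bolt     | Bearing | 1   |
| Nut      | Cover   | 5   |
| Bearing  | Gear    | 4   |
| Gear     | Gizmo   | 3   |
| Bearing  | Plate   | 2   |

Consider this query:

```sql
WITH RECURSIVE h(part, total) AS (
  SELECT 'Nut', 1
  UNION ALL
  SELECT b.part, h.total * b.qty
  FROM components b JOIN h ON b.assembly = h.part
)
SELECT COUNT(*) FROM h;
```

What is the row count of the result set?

Base: (Nut, total=1).
Iteration 1: components of {Nut} -> Bolt = 1*5 = 5, Cover = 1*5 = 5.
Iteration 2: components of {Bolt,Cover} -> Bearing = 5*1 = 5.
Iteration 3: components of {Bearing} -> Gear = 5*4 = 20, Plate = 5*2 = 10.
Iteration 4: components of {Gear,Plate} -> Gizmo = 20*3 = 60.
Iteration 5: no further components; recursion stops.
Total rows emitted: 7.

7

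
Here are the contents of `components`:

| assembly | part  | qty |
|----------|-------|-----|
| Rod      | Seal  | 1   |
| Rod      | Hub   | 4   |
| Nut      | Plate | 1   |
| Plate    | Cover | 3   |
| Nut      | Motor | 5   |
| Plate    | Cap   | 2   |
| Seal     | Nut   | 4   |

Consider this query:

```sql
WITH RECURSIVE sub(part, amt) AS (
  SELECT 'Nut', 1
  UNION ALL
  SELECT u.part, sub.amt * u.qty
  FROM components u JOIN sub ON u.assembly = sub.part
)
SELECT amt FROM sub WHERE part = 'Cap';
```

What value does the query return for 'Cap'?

2

Base: (Nut, amt=1).
Iteration 1: components of {Nut} -> Motor = 1*5 = 5, Plate = 1*1 = 1.
Iteration 2: components of {Motor,Plate} -> Cap = 1*2 = 2, Cover = 1*3 = 3.
Iteration 3: no further components; recursion stops.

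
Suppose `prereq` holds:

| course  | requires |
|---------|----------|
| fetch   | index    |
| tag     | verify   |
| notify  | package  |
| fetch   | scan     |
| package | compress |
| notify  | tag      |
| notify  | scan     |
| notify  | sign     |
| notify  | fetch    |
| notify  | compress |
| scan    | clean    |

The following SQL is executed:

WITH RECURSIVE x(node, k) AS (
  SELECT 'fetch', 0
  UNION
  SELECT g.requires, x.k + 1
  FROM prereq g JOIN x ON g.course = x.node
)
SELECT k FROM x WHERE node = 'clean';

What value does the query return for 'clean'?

Base: (fetch, k=0).
Iteration 1: edges from {fetch} -> (index, k=1), (scan, k=1).
Iteration 2: edges from {index,scan} -> (clean, k=2).
Iteration 3: no outgoing edges from {clean}; recursion stops.

2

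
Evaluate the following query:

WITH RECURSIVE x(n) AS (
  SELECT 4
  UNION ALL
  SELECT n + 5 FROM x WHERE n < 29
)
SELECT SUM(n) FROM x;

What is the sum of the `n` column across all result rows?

99

Base: n=4.
Iteration 1: 4 < 29 holds -> n = 4 + 5 = 9.
Iteration 2: 9 < 29 holds -> n = 9 + 5 = 14.
Iteration 3: 14 < 29 holds -> n = 14 + 5 = 19.
Iteration 4: 19 < 29 holds -> n = 19 + 5 = 24.
Iteration 5: 24 < 29 holds -> n = 24 + 5 = 29.
Iteration 6: 29 < 29 fails; recursion stops.
SUM(n) = 4 + 9 + 14 + 19 + 24 + 29 = 99.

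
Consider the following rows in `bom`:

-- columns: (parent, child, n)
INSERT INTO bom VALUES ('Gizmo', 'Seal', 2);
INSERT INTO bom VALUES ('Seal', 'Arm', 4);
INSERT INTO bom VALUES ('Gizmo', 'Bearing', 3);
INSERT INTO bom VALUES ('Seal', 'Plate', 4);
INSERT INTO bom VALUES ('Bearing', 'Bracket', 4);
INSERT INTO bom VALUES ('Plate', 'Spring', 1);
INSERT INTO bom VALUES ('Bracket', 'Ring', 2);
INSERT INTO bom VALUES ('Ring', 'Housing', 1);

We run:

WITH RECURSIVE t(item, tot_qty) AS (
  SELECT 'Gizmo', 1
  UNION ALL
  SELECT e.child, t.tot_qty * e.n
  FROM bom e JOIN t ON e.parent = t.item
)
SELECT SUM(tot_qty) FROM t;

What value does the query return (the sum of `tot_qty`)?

Base: (Gizmo, tot_qty=1).
Iteration 1: components of {Gizmo} -> Bearing = 1*3 = 3, Seal = 1*2 = 2.
Iteration 2: components of {Bearing,Seal} -> Arm = 2*4 = 8, Bracket = 3*4 = 12, Plate = 2*4 = 8.
Iteration 3: components of {Arm,Bracket,Plate} -> Ring = 12*2 = 24, Spring = 8*1 = 8.
Iteration 4: components of {Ring,Spring} -> Housing = 24*1 = 24.
Iteration 5: no further components; recursion stops.
SUM(tot_qty) = 1 + 2 + 3 + 8 + 8 + 12 + 8 + 24 + 24 = 90.

90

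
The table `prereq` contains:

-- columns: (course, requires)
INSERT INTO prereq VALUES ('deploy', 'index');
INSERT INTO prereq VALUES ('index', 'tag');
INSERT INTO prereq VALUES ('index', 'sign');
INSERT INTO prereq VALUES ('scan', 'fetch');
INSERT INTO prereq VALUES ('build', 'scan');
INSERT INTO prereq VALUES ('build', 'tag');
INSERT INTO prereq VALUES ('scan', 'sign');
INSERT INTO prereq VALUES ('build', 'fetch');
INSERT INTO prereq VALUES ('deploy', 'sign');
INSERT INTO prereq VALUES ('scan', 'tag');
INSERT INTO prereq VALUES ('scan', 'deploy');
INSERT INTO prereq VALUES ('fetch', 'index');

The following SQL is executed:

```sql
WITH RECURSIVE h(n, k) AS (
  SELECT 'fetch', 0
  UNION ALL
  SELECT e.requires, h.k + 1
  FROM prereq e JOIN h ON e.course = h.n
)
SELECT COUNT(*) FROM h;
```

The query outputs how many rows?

4

Base: (fetch, k=0).
Iteration 1: edges from {fetch} -> (index, k=1).
Iteration 2: edges from {index} -> (sign, k=2), (tag, k=2).
Iteration 3: no outgoing edges from {sign,tag}; recursion stops.
Total rows emitted: 4.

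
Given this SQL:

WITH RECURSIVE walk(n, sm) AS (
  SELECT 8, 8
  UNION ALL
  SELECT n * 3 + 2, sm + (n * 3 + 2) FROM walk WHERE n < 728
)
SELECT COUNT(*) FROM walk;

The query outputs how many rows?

5

Base: n=8, sm=8.
Iteration 1: 8 < 728 holds -> n = 8 * 3 + 2 = 26, sm = 8 + 26 = 34.
Iteration 2: 26 < 728 holds -> n = 26 * 3 + 2 = 80, sm = 34 + 80 = 114.
Iteration 3: 80 < 728 holds -> n = 80 * 3 + 2 = 242, sm = 114 + 242 = 356.
Iteration 4: 242 < 728 holds -> n = 242 * 3 + 2 = 728, sm = 356 + 728 = 1084.
Iteration 5: 728 < 728 fails; recursion stops.
Total rows emitted: 5.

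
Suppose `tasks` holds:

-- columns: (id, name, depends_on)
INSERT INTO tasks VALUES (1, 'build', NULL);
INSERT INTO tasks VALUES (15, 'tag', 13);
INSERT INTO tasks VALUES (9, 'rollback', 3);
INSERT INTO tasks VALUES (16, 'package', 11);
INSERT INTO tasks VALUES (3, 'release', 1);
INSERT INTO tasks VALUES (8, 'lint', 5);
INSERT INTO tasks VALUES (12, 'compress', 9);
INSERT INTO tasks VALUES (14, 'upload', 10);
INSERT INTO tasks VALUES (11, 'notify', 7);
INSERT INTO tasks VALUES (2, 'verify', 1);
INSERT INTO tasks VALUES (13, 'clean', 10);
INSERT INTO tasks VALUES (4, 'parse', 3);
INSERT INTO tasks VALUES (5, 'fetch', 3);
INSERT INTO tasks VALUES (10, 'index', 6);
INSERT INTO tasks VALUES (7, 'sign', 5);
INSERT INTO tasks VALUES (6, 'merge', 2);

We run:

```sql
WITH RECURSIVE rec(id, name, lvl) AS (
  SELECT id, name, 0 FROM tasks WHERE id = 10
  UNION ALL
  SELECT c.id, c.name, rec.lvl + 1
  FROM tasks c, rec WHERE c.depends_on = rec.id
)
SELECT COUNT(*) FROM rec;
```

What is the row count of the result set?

4

Base: id=10 (index) at lvl 0.
Iteration 1: rows with depends_on in {10} -> clean (id 13, lvl 1), upload (id 14, lvl 1).
Iteration 2: rows with depends_on in {13,14} -> tag (id 15, lvl 2).
Iteration 3: no rows with depends_on in {15}; recursion stops.
Total rows emitted: 4.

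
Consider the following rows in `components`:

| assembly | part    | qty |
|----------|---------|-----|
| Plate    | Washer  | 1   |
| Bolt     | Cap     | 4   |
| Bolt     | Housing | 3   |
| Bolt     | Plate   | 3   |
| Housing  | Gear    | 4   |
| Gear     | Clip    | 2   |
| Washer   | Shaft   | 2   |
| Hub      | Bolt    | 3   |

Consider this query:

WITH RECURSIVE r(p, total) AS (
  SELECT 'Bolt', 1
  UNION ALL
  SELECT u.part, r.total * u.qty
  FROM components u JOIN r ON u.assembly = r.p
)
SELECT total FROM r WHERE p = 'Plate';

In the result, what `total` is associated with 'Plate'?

Base: (Bolt, total=1).
Iteration 1: components of {Bolt} -> Cap = 1*4 = 4, Housing = 1*3 = 3, Plate = 1*3 = 3.
Iteration 2: components of {Cap,Housing,Plate} -> Gear = 3*4 = 12, Washer = 3*1 = 3.
Iteration 3: components of {Gear,Washer} -> Clip = 12*2 = 24, Shaft = 3*2 = 6.
Iteration 4: no further components; recursion stops.

3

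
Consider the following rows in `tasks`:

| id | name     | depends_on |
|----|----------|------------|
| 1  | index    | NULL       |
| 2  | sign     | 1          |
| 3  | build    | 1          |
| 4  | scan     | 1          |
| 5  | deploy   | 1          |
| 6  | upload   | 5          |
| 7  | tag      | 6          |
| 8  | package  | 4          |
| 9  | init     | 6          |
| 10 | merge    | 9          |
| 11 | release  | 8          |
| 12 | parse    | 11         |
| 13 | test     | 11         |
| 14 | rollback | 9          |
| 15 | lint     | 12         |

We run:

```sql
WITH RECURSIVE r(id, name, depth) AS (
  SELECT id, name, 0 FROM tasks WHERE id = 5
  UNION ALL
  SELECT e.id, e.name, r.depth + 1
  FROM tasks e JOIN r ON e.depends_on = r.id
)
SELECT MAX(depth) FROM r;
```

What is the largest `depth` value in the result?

Base: id=5 (deploy) at depth 0.
Iteration 1: rows with depends_on in {5} -> upload (id 6, depth 1).
Iteration 2: rows with depends_on in {6} -> tag (id 7, depth 2), init (id 9, depth 2).
Iteration 3: rows with depends_on in {7,9} -> merge (id 10, depth 3), rollback (id 14, depth 3).
Iteration 4: no rows with depends_on in {10,14}; recursion stops.
depth values: 0, 1, 2, 2, 3, 3; the maximum is 3.

3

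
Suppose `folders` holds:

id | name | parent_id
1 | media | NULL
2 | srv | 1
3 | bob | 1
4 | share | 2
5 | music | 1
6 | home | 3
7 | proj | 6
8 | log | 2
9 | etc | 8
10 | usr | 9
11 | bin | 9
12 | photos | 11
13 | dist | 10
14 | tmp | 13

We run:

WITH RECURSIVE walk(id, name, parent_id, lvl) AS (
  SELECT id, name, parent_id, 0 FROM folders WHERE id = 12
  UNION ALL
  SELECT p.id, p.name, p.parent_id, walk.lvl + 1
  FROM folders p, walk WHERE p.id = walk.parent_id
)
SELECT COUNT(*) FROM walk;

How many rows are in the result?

6

Base: id=12 (photos), parent_id=11, lvl 0.
Iteration 1: join on id=11 -> bin (id 11, parent_id=9, lvl 1).
Iteration 2: join on id=9 -> etc (id 9, parent_id=8, lvl 2).
Iteration 3: join on id=8 -> log (id 8, parent_id=2, lvl 3).
Iteration 4: join on id=2 -> srv (id 2, parent_id=1, lvl 4).
Iteration 5: join on id=1 -> media (id 1, parent_id=NULL, lvl 5).
Iteration 6: parent_id is NULL; no match; recursion stops.
Total rows emitted: 6.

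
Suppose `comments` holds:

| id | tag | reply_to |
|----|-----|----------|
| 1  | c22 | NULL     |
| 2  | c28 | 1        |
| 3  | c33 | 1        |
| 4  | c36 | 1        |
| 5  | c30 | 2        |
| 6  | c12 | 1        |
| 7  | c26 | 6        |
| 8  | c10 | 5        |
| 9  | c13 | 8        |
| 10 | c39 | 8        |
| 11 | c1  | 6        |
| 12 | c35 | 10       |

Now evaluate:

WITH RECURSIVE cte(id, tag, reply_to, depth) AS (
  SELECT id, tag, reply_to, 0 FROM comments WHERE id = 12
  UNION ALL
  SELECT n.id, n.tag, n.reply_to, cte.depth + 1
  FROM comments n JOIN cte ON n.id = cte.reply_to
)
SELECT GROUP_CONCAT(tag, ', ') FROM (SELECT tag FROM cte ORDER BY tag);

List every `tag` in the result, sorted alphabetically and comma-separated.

c10, c22, c28, c30, c35, c39

Base: id=12 (c35), reply_to=10, depth 0.
Iteration 1: join on id=10 -> c39 (id 10, reply_to=8, depth 1).
Iteration 2: join on id=8 -> c10 (id 8, reply_to=5, depth 2).
Iteration 3: join on id=5 -> c30 (id 5, reply_to=2, depth 3).
Iteration 4: join on id=2 -> c28 (id 2, reply_to=1, depth 4).
Iteration 5: join on id=1 -> c22 (id 1, reply_to=NULL, depth 5).
Iteration 6: reply_to is NULL; no match; recursion stops.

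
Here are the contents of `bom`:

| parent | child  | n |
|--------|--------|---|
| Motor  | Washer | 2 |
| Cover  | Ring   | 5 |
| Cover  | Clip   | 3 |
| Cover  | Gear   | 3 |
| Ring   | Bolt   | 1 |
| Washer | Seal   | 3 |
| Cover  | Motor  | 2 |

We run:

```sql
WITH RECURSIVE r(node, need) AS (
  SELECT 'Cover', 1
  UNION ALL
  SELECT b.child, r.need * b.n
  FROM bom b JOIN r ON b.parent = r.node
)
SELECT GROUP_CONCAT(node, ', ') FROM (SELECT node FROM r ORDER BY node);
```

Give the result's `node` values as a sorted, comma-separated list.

Base: (Cover, need=1).
Iteration 1: components of {Cover} -> Clip = 1*3 = 3, Gear = 1*3 = 3, Motor = 1*2 = 2, Ring = 1*5 = 5.
Iteration 2: components of {Clip,Gear,Motor,Ring} -> Bolt = 5*1 = 5, Washer = 2*2 = 4.
Iteration 3: components of {Bolt,Washer} -> Seal = 4*3 = 12.
Iteration 4: no further components; recursion stops.

Bolt, Clip, Cover, Gear, Motor, Ring, Seal, Washer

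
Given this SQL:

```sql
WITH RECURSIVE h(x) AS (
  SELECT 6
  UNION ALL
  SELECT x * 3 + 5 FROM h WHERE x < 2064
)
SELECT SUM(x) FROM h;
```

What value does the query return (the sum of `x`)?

Base: x=6.
Iteration 1: 6 < 2064 holds -> x = 6 * 3 + 5 = 23.
Iteration 2: 23 < 2064 holds -> x = 23 * 3 + 5 = 74.
Iteration 3: 74 < 2064 holds -> x = 74 * 3 + 5 = 227.
Iteration 4: 227 < 2064 holds -> x = 227 * 3 + 5 = 686.
Iteration 5: 686 < 2064 holds -> x = 686 * 3 + 5 = 2063.
Iteration 6: 2063 < 2064 holds -> x = 2063 * 3 + 5 = 6194.
Iteration 7: 6194 < 2064 fails; recursion stops.
SUM(x) = 6 + 23 + 74 + 227 + 686 + 2063 + 6194 = 9273.

9273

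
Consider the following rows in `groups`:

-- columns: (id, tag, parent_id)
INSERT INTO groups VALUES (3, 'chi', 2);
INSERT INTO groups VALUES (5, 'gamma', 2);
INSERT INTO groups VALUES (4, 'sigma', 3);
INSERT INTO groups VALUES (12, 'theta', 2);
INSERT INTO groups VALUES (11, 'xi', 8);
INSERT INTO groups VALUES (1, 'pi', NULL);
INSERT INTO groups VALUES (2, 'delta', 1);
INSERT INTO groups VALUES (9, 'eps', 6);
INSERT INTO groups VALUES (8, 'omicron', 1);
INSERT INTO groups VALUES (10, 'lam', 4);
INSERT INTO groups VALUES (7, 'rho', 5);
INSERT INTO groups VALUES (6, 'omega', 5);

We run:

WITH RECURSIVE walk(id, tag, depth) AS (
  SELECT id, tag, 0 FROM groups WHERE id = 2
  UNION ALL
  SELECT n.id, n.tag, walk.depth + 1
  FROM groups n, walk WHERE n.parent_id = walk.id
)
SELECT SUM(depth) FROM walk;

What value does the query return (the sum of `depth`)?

15

Base: id=2 (delta) at depth 0.
Iteration 1: rows with parent_id in {2} -> chi (id 3, depth 1), gamma (id 5, depth 1), theta (id 12, depth 1).
Iteration 2: rows with parent_id in {3,5,12} -> sigma (id 4, depth 2), omega (id 6, depth 2), rho (id 7, depth 2).
Iteration 3: rows with parent_id in {4,6,7} -> eps (id 9, depth 3), lam (id 10, depth 3).
Iteration 4: no rows with parent_id in {9,10}; recursion stops.
SUM(depth) = 0 + 1 + 1 + 1 + 2 + 2 + 2 + 3 + 3 = 15.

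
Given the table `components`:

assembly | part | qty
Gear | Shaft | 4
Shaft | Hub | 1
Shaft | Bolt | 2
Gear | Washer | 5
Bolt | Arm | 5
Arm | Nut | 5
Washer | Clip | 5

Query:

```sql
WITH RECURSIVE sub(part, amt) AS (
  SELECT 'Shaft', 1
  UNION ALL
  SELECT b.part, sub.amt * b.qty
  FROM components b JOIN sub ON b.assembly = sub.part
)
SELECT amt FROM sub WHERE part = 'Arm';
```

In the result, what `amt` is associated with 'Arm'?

10

Base: (Shaft, amt=1).
Iteration 1: components of {Shaft} -> Bolt = 1*2 = 2, Hub = 1*1 = 1.
Iteration 2: components of {Bolt,Hub} -> Arm = 2*5 = 10.
Iteration 3: components of {Arm} -> Nut = 10*5 = 50.
Iteration 4: no further components; recursion stops.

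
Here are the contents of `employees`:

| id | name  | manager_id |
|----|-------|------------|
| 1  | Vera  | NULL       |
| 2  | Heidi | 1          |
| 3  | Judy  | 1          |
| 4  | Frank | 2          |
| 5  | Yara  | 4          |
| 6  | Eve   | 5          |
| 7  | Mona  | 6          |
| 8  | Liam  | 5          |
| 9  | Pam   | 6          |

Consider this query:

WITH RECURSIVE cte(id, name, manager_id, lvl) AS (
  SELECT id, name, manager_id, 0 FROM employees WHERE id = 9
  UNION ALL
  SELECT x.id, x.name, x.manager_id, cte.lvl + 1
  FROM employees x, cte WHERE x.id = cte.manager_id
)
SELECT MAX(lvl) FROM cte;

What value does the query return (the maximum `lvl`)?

Base: id=9 (Pam), manager_id=6, lvl 0.
Iteration 1: join on id=6 -> Eve (id 6, manager_id=5, lvl 1).
Iteration 2: join on id=5 -> Yara (id 5, manager_id=4, lvl 2).
Iteration 3: join on id=4 -> Frank (id 4, manager_id=2, lvl 3).
Iteration 4: join on id=2 -> Heidi (id 2, manager_id=1, lvl 4).
Iteration 5: join on id=1 -> Vera (id 1, manager_id=NULL, lvl 5).
Iteration 6: manager_id is NULL; no match; recursion stops.
lvl values: 0, 1, 2, 3, 4, 5; the maximum is 5.

5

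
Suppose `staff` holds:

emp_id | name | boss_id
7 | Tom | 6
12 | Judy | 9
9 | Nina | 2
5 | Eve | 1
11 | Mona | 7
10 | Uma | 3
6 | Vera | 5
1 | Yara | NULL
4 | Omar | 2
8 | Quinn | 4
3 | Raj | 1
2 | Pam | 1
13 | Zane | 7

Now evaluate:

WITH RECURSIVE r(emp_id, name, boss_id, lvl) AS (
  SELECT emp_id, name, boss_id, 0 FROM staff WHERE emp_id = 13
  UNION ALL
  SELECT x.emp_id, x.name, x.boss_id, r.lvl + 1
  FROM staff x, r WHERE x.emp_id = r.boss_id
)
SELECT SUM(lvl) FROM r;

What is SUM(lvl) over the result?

10

Base: emp_id=13 (Zane), boss_id=7, lvl 0.
Iteration 1: join on emp_id=7 -> Tom (id 7, boss_id=6, lvl 1).
Iteration 2: join on emp_id=6 -> Vera (id 6, boss_id=5, lvl 2).
Iteration 3: join on emp_id=5 -> Eve (id 5, boss_id=1, lvl 3).
Iteration 4: join on emp_id=1 -> Yara (id 1, boss_id=NULL, lvl 4).
Iteration 5: boss_id is NULL; no match; recursion stops.
SUM(lvl) = 0 + 1 + 2 + 3 + 4 = 10.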